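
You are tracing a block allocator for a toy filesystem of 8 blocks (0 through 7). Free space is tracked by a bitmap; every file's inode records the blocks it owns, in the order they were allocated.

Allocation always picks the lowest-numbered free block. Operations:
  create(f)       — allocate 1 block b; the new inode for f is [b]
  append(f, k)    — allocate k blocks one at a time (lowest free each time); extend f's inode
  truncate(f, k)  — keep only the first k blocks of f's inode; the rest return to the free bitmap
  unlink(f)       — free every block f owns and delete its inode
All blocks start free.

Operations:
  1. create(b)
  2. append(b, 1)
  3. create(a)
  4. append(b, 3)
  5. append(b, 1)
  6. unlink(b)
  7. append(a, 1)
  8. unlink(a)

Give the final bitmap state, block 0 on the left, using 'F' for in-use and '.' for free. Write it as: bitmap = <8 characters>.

create(b): bitmap=F....... | b=[0]
append(b, 1): bitmap=FF...... | b=[0, 1]
create(a): bitmap=FFF..... | a=[2] b=[0, 1]
append(b, 3): bitmap=FFFFFF.. | a=[2] b=[0, 1, 3, 4, 5]
append(b, 1): bitmap=FFFFFFF. | a=[2] b=[0, 1, 3, 4, 5, 6]
unlink(b): bitmap=..F..... | a=[2]
append(a, 1): bitmap=F.F..... | a=[2, 0]
unlink(a): bitmap=........ | 

bitmap = ........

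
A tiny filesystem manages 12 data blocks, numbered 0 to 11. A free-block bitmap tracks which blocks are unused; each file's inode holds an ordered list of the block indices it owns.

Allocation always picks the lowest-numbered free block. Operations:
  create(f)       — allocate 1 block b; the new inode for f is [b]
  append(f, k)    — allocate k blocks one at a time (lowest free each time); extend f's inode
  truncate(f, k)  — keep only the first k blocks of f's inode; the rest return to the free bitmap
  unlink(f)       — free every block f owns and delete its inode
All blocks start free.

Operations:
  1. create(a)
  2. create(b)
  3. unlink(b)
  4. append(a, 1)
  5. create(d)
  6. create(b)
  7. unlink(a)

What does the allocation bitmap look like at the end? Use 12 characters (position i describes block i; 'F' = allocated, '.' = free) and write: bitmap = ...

bitmap = ..FF........

after create(a) → a:[0]  free=[F...........]
after create(b) → a:[0], b:[1]  free=[FF..........]
after unlink(b) → a:[0]  free=[F...........]
after append(a, 1) → a:[0, 1]  free=[FF..........]
after create(d) → a:[0, 1], d:[2]  free=[FFF.........]
after create(b) → a:[0, 1], b:[3], d:[2]  free=[FFFF........]
after unlink(a) → b:[3], d:[2]  free=[..FF........]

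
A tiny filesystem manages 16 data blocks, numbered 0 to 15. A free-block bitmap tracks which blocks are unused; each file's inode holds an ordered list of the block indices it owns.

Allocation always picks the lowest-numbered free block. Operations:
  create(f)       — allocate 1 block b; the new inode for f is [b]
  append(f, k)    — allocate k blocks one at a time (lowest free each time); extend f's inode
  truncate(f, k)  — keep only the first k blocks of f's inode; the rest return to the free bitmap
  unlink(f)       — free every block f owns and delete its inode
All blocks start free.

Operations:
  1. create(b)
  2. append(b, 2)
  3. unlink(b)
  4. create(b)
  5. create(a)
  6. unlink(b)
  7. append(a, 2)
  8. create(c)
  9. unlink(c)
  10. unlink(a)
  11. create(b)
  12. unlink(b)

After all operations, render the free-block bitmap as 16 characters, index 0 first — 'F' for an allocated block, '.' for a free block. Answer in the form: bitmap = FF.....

bitmap = ................

  1. create(b)  ⇒  F...............  {b→[0]}
  2. append(b, 2)  ⇒  FFF.............  {b→[0, 1, 2]}
  3. unlink(b)  ⇒  ................  {}
  4. create(b)  ⇒  F...............  {b→[0]}
  5. create(a)  ⇒  FF..............  {a→[1]; b→[0]}
  6. unlink(b)  ⇒  .F..............  {a→[1]}
  7. append(a, 2)  ⇒  FFF.............  {a→[1, 0, 2]}
  8. create(c)  ⇒  FFFF............  {a→[1, 0, 2]; c→[3]}
  9. unlink(c)  ⇒  FFF.............  {a→[1, 0, 2]}
  10. unlink(a)  ⇒  ................  {}
  11. create(b)  ⇒  F...............  {b→[0]}
  12. unlink(b)  ⇒  ................  {}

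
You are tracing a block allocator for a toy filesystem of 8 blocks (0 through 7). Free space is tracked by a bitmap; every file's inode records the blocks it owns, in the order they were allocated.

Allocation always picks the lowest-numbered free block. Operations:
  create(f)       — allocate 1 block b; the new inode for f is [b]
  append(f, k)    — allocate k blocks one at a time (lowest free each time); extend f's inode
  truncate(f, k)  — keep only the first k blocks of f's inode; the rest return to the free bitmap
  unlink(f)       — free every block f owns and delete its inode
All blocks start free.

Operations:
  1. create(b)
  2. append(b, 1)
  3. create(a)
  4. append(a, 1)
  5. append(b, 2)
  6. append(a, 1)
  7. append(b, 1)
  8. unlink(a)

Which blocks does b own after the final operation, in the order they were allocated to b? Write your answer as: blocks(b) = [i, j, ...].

  1. create(b)  ⇒  F.......  {b→[0]}
  2. append(b, 1)  ⇒  FF......  {b→[0, 1]}
  3. create(a)  ⇒  FFF.....  {a→[2]; b→[0, 1]}
  4. append(a, 1)  ⇒  FFFF....  {a→[2, 3]; b→[0, 1]}
  5. append(b, 2)  ⇒  FFFFFF..  {a→[2, 3]; b→[0, 1, 4, 5]}
  6. append(a, 1)  ⇒  FFFFFFF.  {a→[2, 3, 6]; b→[0, 1, 4, 5]}
  7. append(b, 1)  ⇒  FFFFFFFF  {a→[2, 3, 6]; b→[0, 1, 4, 5, 7]}
  8. unlink(a)  ⇒  FF..FF.F  {b→[0, 1, 4, 5, 7]}

blocks(b) = [0, 1, 4, 5, 7]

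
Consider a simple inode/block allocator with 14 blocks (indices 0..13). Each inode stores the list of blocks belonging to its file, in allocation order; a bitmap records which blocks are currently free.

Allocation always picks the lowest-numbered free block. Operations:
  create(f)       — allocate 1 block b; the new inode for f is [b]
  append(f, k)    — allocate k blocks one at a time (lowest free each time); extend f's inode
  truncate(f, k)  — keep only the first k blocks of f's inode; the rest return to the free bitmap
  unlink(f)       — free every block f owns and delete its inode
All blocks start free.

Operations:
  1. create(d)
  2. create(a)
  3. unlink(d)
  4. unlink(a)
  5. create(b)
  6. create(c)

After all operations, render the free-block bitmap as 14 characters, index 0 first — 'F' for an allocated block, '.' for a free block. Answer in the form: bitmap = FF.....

[1] create(d) — d=0 (map F.............)
[2] create(a) — a=1 d=0 (map FF............)
[3] unlink(d) — a=1 (map .F............)
[4] unlink(a) —  (map ..............)
[5] create(b) — b=0 (map F.............)
[6] create(c) — b=0 c=1 (map FF............)

bitmap = FF............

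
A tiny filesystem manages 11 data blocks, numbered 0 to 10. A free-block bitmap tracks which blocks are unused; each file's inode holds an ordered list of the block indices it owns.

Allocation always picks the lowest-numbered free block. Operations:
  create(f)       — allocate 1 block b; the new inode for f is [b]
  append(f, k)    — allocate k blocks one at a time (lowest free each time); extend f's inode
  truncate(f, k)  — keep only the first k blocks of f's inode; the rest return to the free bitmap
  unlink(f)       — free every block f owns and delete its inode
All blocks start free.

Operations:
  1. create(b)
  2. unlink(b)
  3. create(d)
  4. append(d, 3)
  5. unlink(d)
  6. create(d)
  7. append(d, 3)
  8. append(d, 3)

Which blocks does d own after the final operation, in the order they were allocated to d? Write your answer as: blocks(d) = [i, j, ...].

blocks(d) = [0, 1, 2, 3, 4, 5, 6]

create(b): bitmap=F.......... | b=[0]
unlink(b): bitmap=........... | 
create(d): bitmap=F.......... | d=[0]
append(d, 3): bitmap=FFFF....... | d=[0, 1, 2, 3]
unlink(d): bitmap=........... | 
create(d): bitmap=F.......... | d=[0]
append(d, 3): bitmap=FFFF....... | d=[0, 1, 2, 3]
append(d, 3): bitmap=FFFFFFF.... | d=[0, 1, 2, 3, 4, 5, 6]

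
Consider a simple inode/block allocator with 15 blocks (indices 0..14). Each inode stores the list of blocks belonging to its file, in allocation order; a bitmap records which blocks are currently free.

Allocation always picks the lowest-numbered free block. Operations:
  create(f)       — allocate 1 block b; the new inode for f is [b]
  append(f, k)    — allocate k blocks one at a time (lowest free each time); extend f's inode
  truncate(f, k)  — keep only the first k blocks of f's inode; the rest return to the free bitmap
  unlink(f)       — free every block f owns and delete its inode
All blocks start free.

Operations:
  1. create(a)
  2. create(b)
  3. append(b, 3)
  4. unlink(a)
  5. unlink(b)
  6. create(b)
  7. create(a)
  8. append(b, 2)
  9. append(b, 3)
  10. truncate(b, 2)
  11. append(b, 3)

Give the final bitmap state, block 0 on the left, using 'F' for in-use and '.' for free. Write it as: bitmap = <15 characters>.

bitmap = FFFFFF.........

[1] create(a) — a=0 (map F..............)
[2] create(b) — a=0 b=1 (map FF.............)
[3] append(b, 3) — a=0 b=1,2,3,4 (map FFFFF..........)
[4] unlink(a) — b=1,2,3,4 (map .FFFF..........)
[5] unlink(b) —  (map ...............)
[6] create(b) — b=0 (map F..............)
[7] create(a) — a=1 b=0 (map FF.............)
[8] append(b, 2) — a=1 b=0,2,3 (map FFFF...........)
[9] append(b, 3) — a=1 b=0,2,3,4,5,6 (map FFFFFFF........)
[10] truncate(b, 2) — a=1 b=0,2 (map FFF............)
[11] append(b, 3) — a=1 b=0,2,3,4,5 (map FFFFFF.........)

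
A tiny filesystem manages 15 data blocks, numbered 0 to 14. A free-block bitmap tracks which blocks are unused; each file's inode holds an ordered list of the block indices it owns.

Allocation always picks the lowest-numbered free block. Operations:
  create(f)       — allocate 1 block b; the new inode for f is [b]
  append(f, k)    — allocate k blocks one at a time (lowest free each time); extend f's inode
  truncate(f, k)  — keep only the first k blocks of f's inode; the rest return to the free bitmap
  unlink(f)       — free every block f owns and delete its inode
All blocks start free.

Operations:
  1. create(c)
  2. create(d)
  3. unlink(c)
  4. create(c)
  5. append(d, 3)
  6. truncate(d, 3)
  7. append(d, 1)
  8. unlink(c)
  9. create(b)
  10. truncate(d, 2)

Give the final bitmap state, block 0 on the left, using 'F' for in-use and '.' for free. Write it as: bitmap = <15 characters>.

[1] create(c) — c=0 (map F..............)
[2] create(d) — c=0 d=1 (map FF.............)
[3] unlink(c) — d=1 (map .F.............)
[4] create(c) — c=0 d=1 (map FF.............)
[5] append(d, 3) — c=0 d=1,2,3,4 (map FFFFF..........)
[6] truncate(d, 3) — c=0 d=1,2,3 (map FFFF...........)
[7] append(d, 1) — c=0 d=1,2,3,4 (map FFFFF..........)
[8] unlink(c) — d=1,2,3,4 (map .FFFF..........)
[9] create(b) — b=0 d=1,2,3,4 (map FFFFF..........)
[10] truncate(d, 2) — b=0 d=1,2 (map FFF............)

bitmap = FFF............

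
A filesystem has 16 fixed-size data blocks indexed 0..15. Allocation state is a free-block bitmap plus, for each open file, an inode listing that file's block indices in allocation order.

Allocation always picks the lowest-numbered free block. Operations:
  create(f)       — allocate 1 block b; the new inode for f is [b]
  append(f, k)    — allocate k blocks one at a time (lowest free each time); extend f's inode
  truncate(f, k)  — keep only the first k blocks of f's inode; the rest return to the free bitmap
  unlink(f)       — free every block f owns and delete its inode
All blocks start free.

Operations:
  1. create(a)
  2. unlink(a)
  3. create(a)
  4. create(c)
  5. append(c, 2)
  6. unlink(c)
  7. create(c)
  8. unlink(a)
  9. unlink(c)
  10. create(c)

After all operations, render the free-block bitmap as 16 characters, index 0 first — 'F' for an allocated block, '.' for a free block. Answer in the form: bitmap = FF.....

after create(a) → a:[0]  free=[F...............]
after unlink(a) →   free=[................]
after create(a) → a:[0]  free=[F...............]
after create(c) → a:[0], c:[1]  free=[FF..............]
after append(c, 2) → a:[0], c:[1, 2, 3]  free=[FFFF............]
after unlink(c) → a:[0]  free=[F...............]
after create(c) → a:[0], c:[1]  free=[FF..............]
after unlink(a) → c:[1]  free=[.F..............]
after unlink(c) →   free=[................]
after create(c) → c:[0]  free=[F...............]

bitmap = F...............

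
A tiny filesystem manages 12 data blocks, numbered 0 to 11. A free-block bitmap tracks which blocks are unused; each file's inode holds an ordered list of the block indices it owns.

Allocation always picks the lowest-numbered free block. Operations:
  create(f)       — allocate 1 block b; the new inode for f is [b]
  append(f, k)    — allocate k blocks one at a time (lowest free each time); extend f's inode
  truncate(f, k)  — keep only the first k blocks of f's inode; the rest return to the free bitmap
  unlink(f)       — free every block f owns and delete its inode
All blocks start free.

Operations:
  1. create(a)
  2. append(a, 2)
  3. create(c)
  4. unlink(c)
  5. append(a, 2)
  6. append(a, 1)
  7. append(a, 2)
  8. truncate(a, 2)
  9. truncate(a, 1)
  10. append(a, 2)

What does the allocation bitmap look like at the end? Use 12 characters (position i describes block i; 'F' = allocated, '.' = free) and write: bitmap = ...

[1] create(a) — a=0 (map F...........)
[2] append(a, 2) — a=0,1,2 (map FFF.........)
[3] create(c) — a=0,1,2 c=3 (map FFFF........)
[4] unlink(c) — a=0,1,2 (map FFF.........)
[5] append(a, 2) — a=0,1,2,3,4 (map FFFFF.......)
[6] append(a, 1) — a=0,1,2,3,4,5 (map FFFFFF......)
[7] append(a, 2) — a=0,1,2,3,4,5,6,7 (map FFFFFFFF....)
[8] truncate(a, 2) — a=0,1 (map FF..........)
[9] truncate(a, 1) — a=0 (map F...........)
[10] append(a, 2) — a=0,1,2 (map FFF.........)

bitmap = FFF.........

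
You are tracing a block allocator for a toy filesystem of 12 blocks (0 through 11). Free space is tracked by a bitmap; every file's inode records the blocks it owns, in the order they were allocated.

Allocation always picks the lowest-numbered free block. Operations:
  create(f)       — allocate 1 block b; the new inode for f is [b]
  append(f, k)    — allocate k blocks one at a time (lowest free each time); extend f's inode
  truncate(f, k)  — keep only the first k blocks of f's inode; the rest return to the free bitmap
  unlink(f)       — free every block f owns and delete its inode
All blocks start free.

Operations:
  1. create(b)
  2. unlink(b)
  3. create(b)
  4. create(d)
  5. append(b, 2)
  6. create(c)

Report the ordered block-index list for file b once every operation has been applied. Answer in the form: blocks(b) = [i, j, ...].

create(b): bitmap=F........... | b=[0]
unlink(b): bitmap=............ | 
create(b): bitmap=F........... | b=[0]
create(d): bitmap=FF.......... | b=[0] d=[1]
append(b, 2): bitmap=FFFF........ | b=[0, 2, 3] d=[1]
create(c): bitmap=FFFFF....... | b=[0, 2, 3] c=[4] d=[1]

blocks(b) = [0, 2, 3]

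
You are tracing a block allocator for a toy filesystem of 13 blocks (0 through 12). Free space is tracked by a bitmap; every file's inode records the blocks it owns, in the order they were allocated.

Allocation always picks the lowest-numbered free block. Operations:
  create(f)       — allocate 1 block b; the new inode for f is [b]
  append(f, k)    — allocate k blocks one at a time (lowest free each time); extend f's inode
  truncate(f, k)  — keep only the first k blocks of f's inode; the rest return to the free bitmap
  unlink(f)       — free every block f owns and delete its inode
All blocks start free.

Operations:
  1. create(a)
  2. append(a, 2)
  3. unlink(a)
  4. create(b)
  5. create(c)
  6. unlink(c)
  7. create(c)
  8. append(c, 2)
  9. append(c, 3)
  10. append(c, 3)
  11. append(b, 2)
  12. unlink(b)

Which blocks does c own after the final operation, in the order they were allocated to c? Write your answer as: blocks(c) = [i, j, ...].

  1. create(a)  ⇒  F............  {a→[0]}
  2. append(a, 2)  ⇒  FFF..........  {a→[0, 1, 2]}
  3. unlink(a)  ⇒  .............  {}
  4. create(b)  ⇒  F............  {b→[0]}
  5. create(c)  ⇒  FF...........  {b→[0]; c→[1]}
  6. unlink(c)  ⇒  F............  {b→[0]}
  7. create(c)  ⇒  FF...........  {b→[0]; c→[1]}
  8. append(c, 2)  ⇒  FFFF.........  {b→[0]; c→[1, 2, 3]}
  9. append(c, 3)  ⇒  FFFFFFF......  {b→[0]; c→[1, 2, 3, 4, 5, 6]}
  10. append(c, 3)  ⇒  FFFFFFFFFF...  {b→[0]; c→[1, 2, 3, 4, 5, 6, 7, 8, 9]}
  11. append(b, 2)  ⇒  FFFFFFFFFFFF.  {b→[0, 10, 11]; c→[1, 2, 3, 4, 5, 6, 7, 8, 9]}
  12. unlink(b)  ⇒  .FFFFFFFFF...  {c→[1, 2, 3, 4, 5, 6, 7, 8, 9]}

blocks(c) = [1, 2, 3, 4, 5, 6, 7, 8, 9]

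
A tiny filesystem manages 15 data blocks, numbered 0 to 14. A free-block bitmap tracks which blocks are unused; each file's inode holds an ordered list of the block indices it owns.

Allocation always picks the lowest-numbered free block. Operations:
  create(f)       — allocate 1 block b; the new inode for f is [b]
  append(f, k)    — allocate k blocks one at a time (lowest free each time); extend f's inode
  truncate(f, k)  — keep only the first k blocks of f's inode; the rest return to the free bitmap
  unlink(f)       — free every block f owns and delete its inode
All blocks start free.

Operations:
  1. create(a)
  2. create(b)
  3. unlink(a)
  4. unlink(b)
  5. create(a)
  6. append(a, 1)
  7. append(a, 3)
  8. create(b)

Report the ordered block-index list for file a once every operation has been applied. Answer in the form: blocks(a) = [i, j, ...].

  1. create(a)  ⇒  F..............  {a→[0]}
  2. create(b)  ⇒  FF.............  {a→[0]; b→[1]}
  3. unlink(a)  ⇒  .F.............  {b→[1]}
  4. unlink(b)  ⇒  ...............  {}
  5. create(a)  ⇒  F..............  {a→[0]}
  6. append(a, 1)  ⇒  FF.............  {a→[0, 1]}
  7. append(a, 3)  ⇒  FFFFF..........  {a→[0, 1, 2, 3, 4]}
  8. create(b)  ⇒  FFFFFF.........  {a→[0, 1, 2, 3, 4]; b→[5]}

blocks(a) = [0, 1, 2, 3, 4]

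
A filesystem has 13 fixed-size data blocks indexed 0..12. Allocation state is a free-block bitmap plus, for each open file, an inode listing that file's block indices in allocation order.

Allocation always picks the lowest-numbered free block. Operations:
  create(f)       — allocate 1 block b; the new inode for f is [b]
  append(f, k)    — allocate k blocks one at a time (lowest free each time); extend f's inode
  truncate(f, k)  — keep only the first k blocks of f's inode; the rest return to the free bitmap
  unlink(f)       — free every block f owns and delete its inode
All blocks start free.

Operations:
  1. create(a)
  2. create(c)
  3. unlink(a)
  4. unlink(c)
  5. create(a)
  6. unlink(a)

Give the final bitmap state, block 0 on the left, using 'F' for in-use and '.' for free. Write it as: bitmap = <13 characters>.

bitmap = .............

create(a): bitmap=F............ | a=[0]
create(c): bitmap=FF........... | a=[0] c=[1]
unlink(a): bitmap=.F........... | c=[1]
unlink(c): bitmap=............. | 
create(a): bitmap=F............ | a=[0]
unlink(a): bitmap=............. | 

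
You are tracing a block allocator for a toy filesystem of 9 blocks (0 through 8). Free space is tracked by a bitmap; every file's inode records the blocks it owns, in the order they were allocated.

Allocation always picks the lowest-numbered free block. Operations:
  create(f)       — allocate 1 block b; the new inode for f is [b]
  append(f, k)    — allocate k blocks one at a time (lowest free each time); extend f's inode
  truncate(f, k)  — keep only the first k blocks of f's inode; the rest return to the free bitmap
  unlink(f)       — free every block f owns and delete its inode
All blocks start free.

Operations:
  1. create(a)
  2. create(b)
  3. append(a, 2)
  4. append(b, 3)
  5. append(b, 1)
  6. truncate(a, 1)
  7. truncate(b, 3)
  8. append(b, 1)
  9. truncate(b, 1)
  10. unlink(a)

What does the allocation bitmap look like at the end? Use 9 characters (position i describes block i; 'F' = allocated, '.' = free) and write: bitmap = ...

bitmap = .F.......

  1. create(a)  ⇒  F........  {a→[0]}
  2. create(b)  ⇒  FF.......  {a→[0]; b→[1]}
  3. append(a, 2)  ⇒  FFFF.....  {a→[0, 2, 3]; b→[1]}
  4. append(b, 3)  ⇒  FFFFFFF..  {a→[0, 2, 3]; b→[1, 4, 5, 6]}
  5. append(b, 1)  ⇒  FFFFFFFF.  {a→[0, 2, 3]; b→[1, 4, 5, 6, 7]}
  6. truncate(a, 1)  ⇒  FF..FFFF.  {a→[0]; b→[1, 4, 5, 6, 7]}
  7. truncate(b, 3)  ⇒  FF..FF...  {a→[0]; b→[1, 4, 5]}
  8. append(b, 1)  ⇒  FFF.FF...  {a→[0]; b→[1, 4, 5, 2]}
  9. truncate(b, 1)  ⇒  FF.......  {a→[0]; b→[1]}
  10. unlink(a)  ⇒  .F.......  {b→[1]}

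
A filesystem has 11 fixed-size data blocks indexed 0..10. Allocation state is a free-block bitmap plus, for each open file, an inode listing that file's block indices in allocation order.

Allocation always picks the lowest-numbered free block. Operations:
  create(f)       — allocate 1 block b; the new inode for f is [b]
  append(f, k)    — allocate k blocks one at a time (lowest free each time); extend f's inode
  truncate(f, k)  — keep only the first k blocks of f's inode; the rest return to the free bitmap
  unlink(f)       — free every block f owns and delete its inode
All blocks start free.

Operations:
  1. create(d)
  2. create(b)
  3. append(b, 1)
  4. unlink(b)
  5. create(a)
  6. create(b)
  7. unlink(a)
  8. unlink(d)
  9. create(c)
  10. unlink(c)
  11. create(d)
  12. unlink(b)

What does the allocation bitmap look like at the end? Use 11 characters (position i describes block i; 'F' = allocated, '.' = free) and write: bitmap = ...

create(d): bitmap=F.......... | d=[0]
create(b): bitmap=FF......... | b=[1] d=[0]
append(b, 1): bitmap=FFF........ | b=[1, 2] d=[0]
unlink(b): bitmap=F.......... | d=[0]
create(a): bitmap=FF......... | a=[1] d=[0]
create(b): bitmap=FFF........ | a=[1] b=[2] d=[0]
unlink(a): bitmap=F.F........ | b=[2] d=[0]
unlink(d): bitmap=..F........ | b=[2]
create(c): bitmap=F.F........ | b=[2] c=[0]
unlink(c): bitmap=..F........ | b=[2]
create(d): bitmap=F.F........ | b=[2] d=[0]
unlink(b): bitmap=F.......... | d=[0]

bitmap = F..........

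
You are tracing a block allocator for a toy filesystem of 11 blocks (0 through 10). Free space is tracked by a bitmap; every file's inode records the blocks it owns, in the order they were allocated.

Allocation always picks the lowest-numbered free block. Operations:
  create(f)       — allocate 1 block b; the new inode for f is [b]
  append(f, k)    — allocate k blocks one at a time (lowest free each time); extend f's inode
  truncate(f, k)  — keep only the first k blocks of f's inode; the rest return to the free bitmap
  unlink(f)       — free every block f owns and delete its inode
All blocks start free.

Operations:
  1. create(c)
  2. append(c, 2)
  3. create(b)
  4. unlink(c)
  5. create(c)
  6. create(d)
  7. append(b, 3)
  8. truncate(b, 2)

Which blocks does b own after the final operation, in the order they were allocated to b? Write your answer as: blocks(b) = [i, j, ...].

blocks(b) = [3, 2]

[1] create(c) — c=0 (map F..........)
[2] append(c, 2) — c=0,1,2 (map FFF........)
[3] create(b) — b=3 c=0,1,2 (map FFFF.......)
[4] unlink(c) — b=3 (map ...F.......)
[5] create(c) — b=3 c=0 (map F..F.......)
[6] create(d) — b=3 c=0 d=1 (map FF.F.......)
[7] append(b, 3) — b=3,2,4,5 c=0 d=1 (map FFFFFF.....)
[8] truncate(b, 2) — b=3,2 c=0 d=1 (map FFFF.......)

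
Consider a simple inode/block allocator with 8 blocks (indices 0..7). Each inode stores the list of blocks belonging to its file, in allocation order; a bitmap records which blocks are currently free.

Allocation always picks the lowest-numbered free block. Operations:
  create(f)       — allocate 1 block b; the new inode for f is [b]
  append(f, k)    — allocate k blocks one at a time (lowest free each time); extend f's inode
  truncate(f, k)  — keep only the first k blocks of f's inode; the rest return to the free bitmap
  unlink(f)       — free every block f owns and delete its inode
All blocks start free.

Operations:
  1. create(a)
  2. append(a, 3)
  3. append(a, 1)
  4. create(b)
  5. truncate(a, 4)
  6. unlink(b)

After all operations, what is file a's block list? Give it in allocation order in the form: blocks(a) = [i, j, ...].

create(a): bitmap=F....... | a=[0]
append(a, 3): bitmap=FFFF.... | a=[0, 1, 2, 3]
append(a, 1): bitmap=FFFFF... | a=[0, 1, 2, 3, 4]
create(b): bitmap=FFFFFF.. | a=[0, 1, 2, 3, 4] b=[5]
truncate(a, 4): bitmap=FFFF.F.. | a=[0, 1, 2, 3] b=[5]
unlink(b): bitmap=FFFF.... | a=[0, 1, 2, 3]

blocks(a) = [0, 1, 2, 3]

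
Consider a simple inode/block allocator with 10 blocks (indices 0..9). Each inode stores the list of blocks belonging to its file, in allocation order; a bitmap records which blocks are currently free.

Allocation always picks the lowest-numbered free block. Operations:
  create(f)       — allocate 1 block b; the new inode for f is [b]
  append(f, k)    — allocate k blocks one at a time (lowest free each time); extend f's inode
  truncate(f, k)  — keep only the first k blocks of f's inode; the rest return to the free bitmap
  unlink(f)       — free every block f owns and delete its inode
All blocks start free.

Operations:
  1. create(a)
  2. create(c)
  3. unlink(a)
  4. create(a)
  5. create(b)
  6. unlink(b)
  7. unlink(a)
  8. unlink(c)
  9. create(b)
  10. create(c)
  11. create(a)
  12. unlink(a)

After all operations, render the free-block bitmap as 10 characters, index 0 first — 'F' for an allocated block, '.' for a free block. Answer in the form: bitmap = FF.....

after create(a) → a:[0]  free=[F.........]
after create(c) → a:[0], c:[1]  free=[FF........]
after unlink(a) → c:[1]  free=[.F........]
after create(a) → a:[0], c:[1]  free=[FF........]
after create(b) → a:[0], b:[2], c:[1]  free=[FFF.......]
after unlink(b) → a:[0], c:[1]  free=[FF........]
after unlink(a) → c:[1]  free=[.F........]
after unlink(c) →   free=[..........]
after create(b) → b:[0]  free=[F.........]
after create(c) → b:[0], c:[1]  free=[FF........]
after create(a) → a:[2], b:[0], c:[1]  free=[FFF.......]
after unlink(a) → b:[0], c:[1]  free=[FF........]

bitmap = FF........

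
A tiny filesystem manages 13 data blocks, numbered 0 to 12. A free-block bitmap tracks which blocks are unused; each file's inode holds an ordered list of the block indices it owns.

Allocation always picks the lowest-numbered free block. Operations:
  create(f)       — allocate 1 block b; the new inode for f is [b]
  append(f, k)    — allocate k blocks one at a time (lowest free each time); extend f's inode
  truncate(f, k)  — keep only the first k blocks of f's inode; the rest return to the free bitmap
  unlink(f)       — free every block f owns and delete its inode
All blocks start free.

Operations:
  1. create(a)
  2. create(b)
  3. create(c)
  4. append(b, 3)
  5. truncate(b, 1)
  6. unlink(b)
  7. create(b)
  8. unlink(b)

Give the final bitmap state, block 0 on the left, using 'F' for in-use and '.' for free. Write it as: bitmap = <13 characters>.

bitmap = F.F..........

[1] create(a) — a=0 (map F............)
[2] create(b) — a=0 b=1 (map FF...........)
[3] create(c) — a=0 b=1 c=2 (map FFF..........)
[4] append(b, 3) — a=0 b=1,3,4,5 c=2 (map FFFFFF.......)
[5] truncate(b, 1) — a=0 b=1 c=2 (map FFF..........)
[6] unlink(b) — a=0 c=2 (map F.F..........)
[7] create(b) — a=0 b=1 c=2 (map FFF..........)
[8] unlink(b) — a=0 c=2 (map F.F..........)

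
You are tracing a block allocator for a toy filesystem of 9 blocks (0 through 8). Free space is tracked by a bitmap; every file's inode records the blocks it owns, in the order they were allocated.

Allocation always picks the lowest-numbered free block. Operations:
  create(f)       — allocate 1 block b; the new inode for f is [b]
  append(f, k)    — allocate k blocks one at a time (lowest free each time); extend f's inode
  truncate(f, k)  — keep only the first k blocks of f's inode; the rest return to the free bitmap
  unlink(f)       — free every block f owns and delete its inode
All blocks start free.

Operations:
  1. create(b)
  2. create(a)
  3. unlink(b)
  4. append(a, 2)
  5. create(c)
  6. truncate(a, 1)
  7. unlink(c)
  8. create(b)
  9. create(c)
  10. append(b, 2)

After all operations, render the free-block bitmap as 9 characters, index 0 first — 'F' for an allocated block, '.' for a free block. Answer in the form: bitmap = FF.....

  1. create(b)  ⇒  F........  {b→[0]}
  2. create(a)  ⇒  FF.......  {a→[1]; b→[0]}
  3. unlink(b)  ⇒  .F.......  {a→[1]}
  4. append(a, 2)  ⇒  FFF......  {a→[1, 0, 2]}
  5. create(c)  ⇒  FFFF.....  {a→[1, 0, 2]; c→[3]}
  6. truncate(a, 1)  ⇒  .F.F.....  {a→[1]; c→[3]}
  7. unlink(c)  ⇒  .F.......  {a→[1]}
  8. create(b)  ⇒  FF.......  {a→[1]; b→[0]}
  9. create(c)  ⇒  FFF......  {a→[1]; b→[0]; c→[2]}
  10. append(b, 2)  ⇒  FFFFF....  {a→[1]; b→[0, 3, 4]; c→[2]}

bitmap = FFFFF....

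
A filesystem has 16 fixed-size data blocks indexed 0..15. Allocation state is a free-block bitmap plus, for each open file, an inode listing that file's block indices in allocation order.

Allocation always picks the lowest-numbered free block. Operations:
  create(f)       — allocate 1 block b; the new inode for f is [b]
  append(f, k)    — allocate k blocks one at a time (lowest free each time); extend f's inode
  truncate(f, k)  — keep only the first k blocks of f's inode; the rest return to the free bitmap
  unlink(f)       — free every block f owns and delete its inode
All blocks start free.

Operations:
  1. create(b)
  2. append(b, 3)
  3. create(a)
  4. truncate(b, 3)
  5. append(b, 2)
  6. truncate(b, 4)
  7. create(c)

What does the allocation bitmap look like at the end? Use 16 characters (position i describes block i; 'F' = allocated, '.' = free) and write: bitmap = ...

create(b): bitmap=F............... | b=[0]
append(b, 3): bitmap=FFFF............ | b=[0, 1, 2, 3]
create(a): bitmap=FFFFF........... | a=[4] b=[0, 1, 2, 3]
truncate(b, 3): bitmap=FFF.F........... | a=[4] b=[0, 1, 2]
append(b, 2): bitmap=FFFFFF.......... | a=[4] b=[0, 1, 2, 3, 5]
truncate(b, 4): bitmap=FFFFF........... | a=[4] b=[0, 1, 2, 3]
create(c): bitmap=FFFFFF.......... | a=[4] b=[0, 1, 2, 3] c=[5]

bitmap = FFFFFF..........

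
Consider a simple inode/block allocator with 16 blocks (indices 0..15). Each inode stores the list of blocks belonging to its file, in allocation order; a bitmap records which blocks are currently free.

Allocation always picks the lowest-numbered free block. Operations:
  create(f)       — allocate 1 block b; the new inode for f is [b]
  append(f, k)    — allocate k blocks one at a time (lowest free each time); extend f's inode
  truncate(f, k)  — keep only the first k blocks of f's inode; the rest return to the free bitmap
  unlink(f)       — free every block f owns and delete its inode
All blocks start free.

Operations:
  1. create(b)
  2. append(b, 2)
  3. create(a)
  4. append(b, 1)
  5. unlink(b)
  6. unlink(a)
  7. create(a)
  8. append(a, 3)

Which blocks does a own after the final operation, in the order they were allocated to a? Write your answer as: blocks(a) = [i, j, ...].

blocks(a) = [0, 1, 2, 3]

  1. create(b)  ⇒  F...............  {b→[0]}
  2. append(b, 2)  ⇒  FFF.............  {b→[0, 1, 2]}
  3. create(a)  ⇒  FFFF............  {a→[3]; b→[0, 1, 2]}
  4. append(b, 1)  ⇒  FFFFF...........  {a→[3]; b→[0, 1, 2, 4]}
  5. unlink(b)  ⇒  ...F............  {a→[3]}
  6. unlink(a)  ⇒  ................  {}
  7. create(a)  ⇒  F...............  {a→[0]}
  8. append(a, 3)  ⇒  FFFF............  {a→[0, 1, 2, 3]}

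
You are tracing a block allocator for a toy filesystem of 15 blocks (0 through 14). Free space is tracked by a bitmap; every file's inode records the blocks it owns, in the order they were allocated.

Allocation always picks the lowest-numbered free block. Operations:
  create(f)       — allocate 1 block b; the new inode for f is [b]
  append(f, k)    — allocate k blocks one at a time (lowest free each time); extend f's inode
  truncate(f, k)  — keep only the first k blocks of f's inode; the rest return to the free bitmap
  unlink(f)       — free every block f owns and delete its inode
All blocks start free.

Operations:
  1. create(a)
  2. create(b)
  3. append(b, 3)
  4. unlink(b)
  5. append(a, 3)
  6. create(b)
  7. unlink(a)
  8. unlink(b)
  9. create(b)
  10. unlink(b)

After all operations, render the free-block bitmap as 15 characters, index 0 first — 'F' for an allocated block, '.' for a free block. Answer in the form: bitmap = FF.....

  1. create(a)  ⇒  F..............  {a→[0]}
  2. create(b)  ⇒  FF.............  {a→[0]; b→[1]}
  3. append(b, 3)  ⇒  FFFFF..........  {a→[0]; b→[1, 2, 3, 4]}
  4. unlink(b)  ⇒  F..............  {a→[0]}
  5. append(a, 3)  ⇒  FFFF...........  {a→[0, 1, 2, 3]}
  6. create(b)  ⇒  FFFFF..........  {a→[0, 1, 2, 3]; b→[4]}
  7. unlink(a)  ⇒  ....F..........  {b→[4]}
  8. unlink(b)  ⇒  ...............  {}
  9. create(b)  ⇒  F..............  {b→[0]}
  10. unlink(b)  ⇒  ...............  {}

bitmap = ...............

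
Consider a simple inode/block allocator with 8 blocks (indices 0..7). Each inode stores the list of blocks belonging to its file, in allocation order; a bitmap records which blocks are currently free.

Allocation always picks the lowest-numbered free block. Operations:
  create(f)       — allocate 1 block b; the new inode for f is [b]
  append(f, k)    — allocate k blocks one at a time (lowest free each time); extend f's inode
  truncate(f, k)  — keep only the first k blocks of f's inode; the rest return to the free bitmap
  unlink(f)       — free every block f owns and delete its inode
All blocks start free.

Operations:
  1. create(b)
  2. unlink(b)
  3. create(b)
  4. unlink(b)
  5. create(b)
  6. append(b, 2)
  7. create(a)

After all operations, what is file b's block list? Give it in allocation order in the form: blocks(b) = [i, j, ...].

blocks(b) = [0, 1, 2]

  1. create(b)  ⇒  F.......  {b→[0]}
  2. unlink(b)  ⇒  ........  {}
  3. create(b)  ⇒  F.......  {b→[0]}
  4. unlink(b)  ⇒  ........  {}
  5. create(b)  ⇒  F.......  {b→[0]}
  6. append(b, 2)  ⇒  FFF.....  {b→[0, 1, 2]}
  7. create(a)  ⇒  FFFF....  {a→[3]; b→[0, 1, 2]}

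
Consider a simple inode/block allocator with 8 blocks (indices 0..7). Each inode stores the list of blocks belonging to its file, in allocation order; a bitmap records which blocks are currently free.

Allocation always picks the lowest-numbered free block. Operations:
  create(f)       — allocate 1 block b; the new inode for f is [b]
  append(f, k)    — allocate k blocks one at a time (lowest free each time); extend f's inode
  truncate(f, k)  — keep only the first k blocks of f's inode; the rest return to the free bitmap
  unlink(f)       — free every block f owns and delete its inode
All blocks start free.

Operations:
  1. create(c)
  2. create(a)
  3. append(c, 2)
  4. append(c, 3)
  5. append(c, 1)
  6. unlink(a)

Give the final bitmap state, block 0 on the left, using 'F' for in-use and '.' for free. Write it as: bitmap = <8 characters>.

[1] create(c) — c=0 (map F.......)
[2] create(a) — a=1 c=0 (map FF......)
[3] append(c, 2) — a=1 c=0,2,3 (map FFFF....)
[4] append(c, 3) — a=1 c=0,2,3,4,5,6 (map FFFFFFF.)
[5] append(c, 1) — a=1 c=0,2,3,4,5,6,7 (map FFFFFFFF)
[6] unlink(a) — c=0,2,3,4,5,6,7 (map F.FFFFFF)

bitmap = F.FFFFFF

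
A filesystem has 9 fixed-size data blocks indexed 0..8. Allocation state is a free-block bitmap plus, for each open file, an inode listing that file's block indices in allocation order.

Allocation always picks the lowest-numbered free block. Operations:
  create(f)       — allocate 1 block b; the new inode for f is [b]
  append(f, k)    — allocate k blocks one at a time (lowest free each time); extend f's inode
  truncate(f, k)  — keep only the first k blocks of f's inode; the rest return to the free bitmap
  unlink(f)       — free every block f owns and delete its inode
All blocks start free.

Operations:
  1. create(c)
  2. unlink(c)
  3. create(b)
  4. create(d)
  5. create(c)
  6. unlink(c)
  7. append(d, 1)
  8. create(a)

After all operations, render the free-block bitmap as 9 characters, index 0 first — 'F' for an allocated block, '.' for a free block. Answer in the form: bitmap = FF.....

bitmap = FFFF.....

after create(c) → c:[0]  free=[F........]
after unlink(c) →   free=[.........]
after create(b) → b:[0]  free=[F........]
after create(d) → b:[0], d:[1]  free=[FF.......]
after create(c) → b:[0], c:[2], d:[1]  free=[FFF......]
after unlink(c) → b:[0], d:[1]  free=[FF.......]
after append(d, 1) → b:[0], d:[1, 2]  free=[FFF......]
after create(a) → a:[3], b:[0], d:[1, 2]  free=[FFFF.....]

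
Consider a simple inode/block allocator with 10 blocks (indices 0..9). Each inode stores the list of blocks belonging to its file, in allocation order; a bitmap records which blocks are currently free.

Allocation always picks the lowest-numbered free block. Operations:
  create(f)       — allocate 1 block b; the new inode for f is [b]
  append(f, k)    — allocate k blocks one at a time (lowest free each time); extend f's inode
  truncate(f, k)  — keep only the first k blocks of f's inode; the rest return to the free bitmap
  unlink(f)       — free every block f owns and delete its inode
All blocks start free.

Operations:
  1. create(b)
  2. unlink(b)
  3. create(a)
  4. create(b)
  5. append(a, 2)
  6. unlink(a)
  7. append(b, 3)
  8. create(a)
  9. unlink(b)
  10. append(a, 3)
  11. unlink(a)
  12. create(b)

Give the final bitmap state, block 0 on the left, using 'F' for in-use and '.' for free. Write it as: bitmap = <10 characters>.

bitmap = F.........

  1. create(b)  ⇒  F.........  {b→[0]}
  2. unlink(b)  ⇒  ..........  {}
  3. create(a)  ⇒  F.........  {a→[0]}
  4. create(b)  ⇒  FF........  {a→[0]; b→[1]}
  5. append(a, 2)  ⇒  FFFF......  {a→[0, 2, 3]; b→[1]}
  6. unlink(a)  ⇒  .F........  {b→[1]}
  7. append(b, 3)  ⇒  FFFF......  {b→[1, 0, 2, 3]}
  8. create(a)  ⇒  FFFFF.....  {a→[4]; b→[1, 0, 2, 3]}
  9. unlink(b)  ⇒  ....F.....  {a→[4]}
  10. append(a, 3)  ⇒  FFF.F.....  {a→[4, 0, 1, 2]}
  11. unlink(a)  ⇒  ..........  {}
  12. create(b)  ⇒  F.........  {b→[0]}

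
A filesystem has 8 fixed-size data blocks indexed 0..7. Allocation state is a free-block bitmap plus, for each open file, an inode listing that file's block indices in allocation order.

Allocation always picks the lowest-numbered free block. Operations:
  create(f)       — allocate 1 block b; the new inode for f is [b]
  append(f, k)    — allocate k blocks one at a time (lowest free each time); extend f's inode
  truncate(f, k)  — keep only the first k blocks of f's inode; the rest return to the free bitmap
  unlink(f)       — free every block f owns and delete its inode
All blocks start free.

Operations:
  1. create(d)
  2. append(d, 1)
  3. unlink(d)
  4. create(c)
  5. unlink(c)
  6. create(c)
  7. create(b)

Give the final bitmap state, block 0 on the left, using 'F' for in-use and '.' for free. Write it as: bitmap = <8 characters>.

bitmap = FF......

  1. create(d)  ⇒  F.......  {d→[0]}
  2. append(d, 1)  ⇒  FF......  {d→[0, 1]}
  3. unlink(d)  ⇒  ........  {}
  4. create(c)  ⇒  F.......  {c→[0]}
  5. unlink(c)  ⇒  ........  {}
  6. create(c)  ⇒  F.......  {c→[0]}
  7. create(b)  ⇒  FF......  {b→[1]; c→[0]}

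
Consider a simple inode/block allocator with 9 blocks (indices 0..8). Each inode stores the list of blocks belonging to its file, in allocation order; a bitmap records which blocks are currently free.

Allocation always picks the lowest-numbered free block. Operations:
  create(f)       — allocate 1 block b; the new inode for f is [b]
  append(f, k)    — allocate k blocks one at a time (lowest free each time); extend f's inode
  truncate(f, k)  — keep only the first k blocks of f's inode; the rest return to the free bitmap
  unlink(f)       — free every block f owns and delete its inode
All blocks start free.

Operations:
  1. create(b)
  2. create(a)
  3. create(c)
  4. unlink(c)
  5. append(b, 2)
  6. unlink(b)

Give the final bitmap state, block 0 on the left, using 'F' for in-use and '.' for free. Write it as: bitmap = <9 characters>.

bitmap = .F.......

[1] create(b) — b=0 (map F........)
[2] create(a) — a=1 b=0 (map FF.......)
[3] create(c) — a=1 b=0 c=2 (map FFF......)
[4] unlink(c) — a=1 b=0 (map FF.......)
[5] append(b, 2) — a=1 b=0,2,3 (map FFFF.....)
[6] unlink(b) — a=1 (map .F.......)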